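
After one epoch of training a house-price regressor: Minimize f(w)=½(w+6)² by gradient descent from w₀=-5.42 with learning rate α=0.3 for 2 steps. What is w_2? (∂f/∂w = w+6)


step 1: grad = -5.42+6 = 0.58; w = -5.42 - 0.3·(0.58) = -5.594
step 2: grad = -5.594+6 = 0.406; w = -5.594 - 0.3·(0.406) = -5.7158

-5.7158


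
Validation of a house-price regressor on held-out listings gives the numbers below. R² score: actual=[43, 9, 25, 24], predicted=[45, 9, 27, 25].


ȳ = 25.25
SS_res = Σ(y-ŷ)² = 9
SS_tot = Σ(y-ȳ)² = 580.75
R² = 1 - SS_res/SS_tot = 1 - 0.0155 = 0.9845

0.9845


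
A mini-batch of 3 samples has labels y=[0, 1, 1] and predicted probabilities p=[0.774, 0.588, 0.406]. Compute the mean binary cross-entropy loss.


L[0] = -ln(1-0.774) = -ln(0.226) = 1.4872
L[1] = -ln(0.588) = 0.531
L[2] = -ln(0.406) = 0.9014
mean = (1.4872 + 0.531 + 0.9014)/3 = 0.9732

0.9732


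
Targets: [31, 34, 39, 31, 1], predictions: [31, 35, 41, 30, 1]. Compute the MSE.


Squared errors: (31-31)²=0, (34-35)²=1, (39-41)²=4, (31-30)²=1, (1-1)²=0
Sum = 6
MSE = 6/5 = 6/5

6/5


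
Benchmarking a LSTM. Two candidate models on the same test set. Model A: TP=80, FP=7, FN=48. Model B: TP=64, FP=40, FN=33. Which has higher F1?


Model A: P=80/87=0.9195, R=80/128=0.625, F1=2PR/(P+R)=2TP/(2TP+FP+FN)=160/215=0.7442
Model B: P=64/104=0.6154, R=64/97=0.6598, F1=2PR/(P+R)=2TP/(2TP+FP+FN)=128/201=0.6368
0.7442 > 0.6368 → Model A

Model A


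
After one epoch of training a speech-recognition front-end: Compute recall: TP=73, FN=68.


Recall = TP/(TP+FN)
= 73/(73+68)
= 73/141 = 51.77%

51.77%


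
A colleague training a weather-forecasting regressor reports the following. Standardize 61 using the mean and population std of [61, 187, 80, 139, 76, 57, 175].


μ = 110.7143, σ = 51.0706
z = (61 - 110.7143)/51.0706 = -0.9734

-0.9734


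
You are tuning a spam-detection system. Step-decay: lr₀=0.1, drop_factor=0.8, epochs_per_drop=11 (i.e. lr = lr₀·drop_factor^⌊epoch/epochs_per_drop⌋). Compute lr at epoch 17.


n_drops = ⌊17/11⌋ = 1
lr = 0.1·0.8^1 = 0.1·0.8 = 0.08

0.08


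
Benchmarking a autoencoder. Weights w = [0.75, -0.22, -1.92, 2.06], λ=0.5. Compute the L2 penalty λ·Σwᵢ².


‖w‖₂² = (0.75)² + (-0.22)² + (-1.92)² + (2.06)²
     = 0.5625 + 0.0484 + 3.6864 + 4.2436
     = 8.5409
λ·‖w‖₂² = 0.5·8.5409 = 4.27045

4.27045


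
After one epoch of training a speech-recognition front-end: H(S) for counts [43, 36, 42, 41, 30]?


Probabilities: [43/192, 36/192, 42/192, 41/192, 30/192] ≈ [0.224, 0.1875, 0.2188, 0.2135, 0.1562]
H = -((43/192)·log₂(43/192) + (36/192)·log₂(36/192) + (42/192)·log₂(42/192) + (41/192)·log₂(41/192) + (30/192)·log₂(30/192))
  = 2.31 bits

2.31 bits


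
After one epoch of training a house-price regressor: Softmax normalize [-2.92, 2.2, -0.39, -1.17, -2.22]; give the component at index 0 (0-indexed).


Exponentials: e^-2.92=0.0539, e^2.2=9.025, e^-0.39=0.6771, e^-1.17=0.3104, e^-2.22=0.1086
Sum = 10.175
Softmax = [0.0053, 0.887, 0.0665, 0.0305, 0.0107]
p[0] = 0.0539/10.175 = 0.0053

0.0053


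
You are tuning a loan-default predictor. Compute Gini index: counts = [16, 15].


Probabilities: [16/31, 15/31] ≈ [0.5161, 0.4839]
Σpᵢ² = (256 + 225)/31² = 481/961
Gini = 1 - Σpᵢ² = 1 - 481/961 = 0.4995

0.4995


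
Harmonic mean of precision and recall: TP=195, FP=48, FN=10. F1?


Precision = 195/243 = 0.8025
Recall = 195/205 = 0.9512
F1 = 2·P·R/(P+R) = 2·TP/(2·TP+FP+FN) = 390/(390+48+10) = 390/448 = 0.8705

0.8705


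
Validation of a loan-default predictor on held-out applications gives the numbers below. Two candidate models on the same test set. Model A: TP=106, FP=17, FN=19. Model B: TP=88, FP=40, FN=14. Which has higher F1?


Model A: P=106/123=0.8618, R=106/125=0.848, F1=2PR/(P+R)=2TP/(2TP+FP+FN)=212/248=0.8548
Model B: P=88/128=0.6875, R=88/102=0.8627, F1=2PR/(P+R)=2TP/(2TP+FP+FN)=176/230=0.7652
0.8548 > 0.7652 → Model A

Model A


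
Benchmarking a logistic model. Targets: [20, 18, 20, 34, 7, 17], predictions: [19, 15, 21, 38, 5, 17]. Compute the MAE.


Absolute errors: |20-19|=1, |18-15|=3, |20-21|=1, |34-38|=4, |7-5|=2, |17-17|=0
Sum = 11
MAE = 11/6 = 11/6

11/6


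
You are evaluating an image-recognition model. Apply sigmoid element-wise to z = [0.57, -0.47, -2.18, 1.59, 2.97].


σ(0.57) = 1/(1+e^-0.57) = 0.6388
σ(-0.47) = 1/(1+e^0.47) = 0.3846
σ(-2.18) = 1/(1+e^2.18) = 0.1016
σ(1.59) = 1/(1+e^-1.59) = 0.8306
σ(2.97) = 1/(1+e^-2.97) = 0.9512
result = [0.6388, 0.3846, 0.1016, 0.8306, 0.9512]

[0.6388, 0.3846, 0.1016, 0.8306, 0.9512]


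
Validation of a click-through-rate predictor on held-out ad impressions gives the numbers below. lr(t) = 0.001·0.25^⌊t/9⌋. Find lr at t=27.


n_drops = ⌊27/9⌋ = 3
lr = 0.001·0.25^3 = 0.001·0.015625 = 0.000015625

0.000015625


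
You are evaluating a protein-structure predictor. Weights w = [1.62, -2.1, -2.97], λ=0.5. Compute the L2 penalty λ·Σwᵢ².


‖w‖₂² = (1.62)² + (-2.1)² + (-2.97)²
     = 2.6244 + 4.41 + 8.8209
     = 15.8553
λ·‖w‖₂² = 0.5·15.8553 = 7.92765

7.92765


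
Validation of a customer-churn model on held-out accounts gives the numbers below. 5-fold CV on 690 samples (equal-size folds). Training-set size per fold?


Fold size = 690/5 = 138
Training per fold = 690 - 138 = 552

552


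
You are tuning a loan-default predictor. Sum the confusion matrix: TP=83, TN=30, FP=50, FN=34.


Total = TP + TN + FP + FN
= 83 + 30 + 50 + 34
= 197
(Predicted positive: 133, predicted negative: 64)

197


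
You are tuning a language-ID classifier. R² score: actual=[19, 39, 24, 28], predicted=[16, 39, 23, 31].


ȳ = 27.5
SS_res = Σ(y-ŷ)² = 19
SS_tot = Σ(y-ȳ)² = 217
R² = 1 - SS_res/SS_tot = 1 - 0.0876 = 0.9124

0.9124


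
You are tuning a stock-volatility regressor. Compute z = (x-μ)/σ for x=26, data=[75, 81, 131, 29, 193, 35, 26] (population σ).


μ = 81.4286, σ = 57.226
z = (26 - 81.4286)/57.226 = -0.9686

-0.9686


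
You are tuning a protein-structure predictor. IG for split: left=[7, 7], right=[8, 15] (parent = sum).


Parent = [15, 22], H_parent = 0.974
H_left = 1 (n=14), H_right = 0.9321 (n=23)
H_children = (14/37)·1 + (23/37)·0.9321 = 0.9578
IG = 0.974 - 0.9578 = 0.0162

0.0162


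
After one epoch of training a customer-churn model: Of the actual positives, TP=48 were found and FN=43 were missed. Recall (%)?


Recall = TP/(TP+FN)
= 48/(48+43)
= 48/91 = 52.75%

52.75%


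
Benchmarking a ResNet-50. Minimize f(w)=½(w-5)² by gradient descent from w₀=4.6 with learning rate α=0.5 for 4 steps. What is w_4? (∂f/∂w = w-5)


step 1: grad = 4.6-5 = -0.4; w = 4.6 - 0.5·(-0.4) = 4.8
step 2: grad = 4.8-5 = -0.2; w = 4.8 - 0.5·(-0.2) = 4.9
step 3: grad = 4.9-5 = -0.1; w = 4.9 - 0.5·(-0.1) = 4.95
step 4: grad = 4.95-5 = -0.05; w = 4.95 - 0.5·(-0.05) = 4.975

4.975


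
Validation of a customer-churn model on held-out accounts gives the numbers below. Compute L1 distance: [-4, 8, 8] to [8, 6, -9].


d = |-4-8| + |8-6| + |8+ 9|
  = 12 + 2 + 17
  = 31

31


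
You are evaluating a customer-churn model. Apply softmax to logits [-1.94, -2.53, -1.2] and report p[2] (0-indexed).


Exponentials: e^-1.94=0.1437, e^-2.53=0.0797, e^-1.2=0.3012
Sum = 0.5246
Softmax = [0.274, 0.1519, 0.5742]
p[2] = 0.3012/0.5246 = 0.5742

0.5742


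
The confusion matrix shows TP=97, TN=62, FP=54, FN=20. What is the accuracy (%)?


Accuracy = (TP+TN)/(TP+TN+FP+FN)
= (97+62)/(233)
= 159/233 = 68.24%

68.24%


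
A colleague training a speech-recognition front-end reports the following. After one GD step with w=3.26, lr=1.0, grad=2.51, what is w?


w_new = w - α·∇
= 3.26 - 1.0·2.51
= 3.26 - 2.51
= 0.75

0.75


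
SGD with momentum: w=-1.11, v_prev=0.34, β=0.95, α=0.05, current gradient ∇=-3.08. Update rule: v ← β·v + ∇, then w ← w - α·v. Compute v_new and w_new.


v_new = 0.95·0.34 - 3.08 = 0.323 - 3.08 = -2.757
w_new = -1.11 - 0.05·-2.757 = -1.11 + 0.13785 = -0.97215

v_new=-2.757, w_new=-0.97215


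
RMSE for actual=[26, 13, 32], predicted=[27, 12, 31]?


MSE = 3/3 = 1
RMSE = √(3/3) = 1.0

1.0


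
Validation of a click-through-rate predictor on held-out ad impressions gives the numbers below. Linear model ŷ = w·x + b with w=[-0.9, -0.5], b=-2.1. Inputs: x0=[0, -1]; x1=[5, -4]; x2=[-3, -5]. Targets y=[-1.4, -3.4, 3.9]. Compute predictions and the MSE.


ŷ0 = (-0.9)·(0) + (-0.5)·(-1) - 2.1 = -1.6
ŷ1 = (-0.9)·(5) + (-0.5)·(-4) - 2.1 = -4.6
ŷ2 = (-0.9)·(-3) + (-0.5)·(-5) - 2.1 = 3.1
errors² = [0.04, 1.44, 0.64]
MSE = 2.1200/3 = 0.7067

0.7067


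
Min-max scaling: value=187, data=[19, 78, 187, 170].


min=19, max=187
(187-19)/(187-19) = 168/168 = 1.0

1.0


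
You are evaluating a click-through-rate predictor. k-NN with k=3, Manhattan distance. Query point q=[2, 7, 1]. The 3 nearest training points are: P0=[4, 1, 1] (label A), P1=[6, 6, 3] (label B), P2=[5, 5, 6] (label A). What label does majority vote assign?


d(q,P0) = 8  (label A)
d(q,P1) = 7  (label B)
d(q,P2) = 10  (label A)
Votes: A=2, B=1
Majority → A

A


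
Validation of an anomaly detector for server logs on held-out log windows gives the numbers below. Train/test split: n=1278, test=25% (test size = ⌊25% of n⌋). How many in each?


Test = ⌊1278·25/100⌋ = 319
Train = 1278 - 319 = 959

Train: 959, Test: 319


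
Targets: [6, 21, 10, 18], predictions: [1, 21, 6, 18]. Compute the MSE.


Squared errors: (6-1)²=25, (21-21)²=0, (10-6)²=16, (18-18)²=0
Sum = 41
MSE = 41/4 = 41/4

41/4


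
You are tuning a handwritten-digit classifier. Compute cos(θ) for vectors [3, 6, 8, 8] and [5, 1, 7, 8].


A·B = 3·5 + 6·1 + 8·7 + 8·8 = 141
‖A‖ = √173 = 13.1529, ‖B‖ = √139 = 11.7898
cos = 141/(√173·√139) = 141/√24047 = 0.9093

0.9093


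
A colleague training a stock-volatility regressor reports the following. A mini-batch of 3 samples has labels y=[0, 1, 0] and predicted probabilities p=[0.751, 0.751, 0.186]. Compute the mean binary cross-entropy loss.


L[0] = -ln(1-0.751) = -ln(0.249) = 1.3903
L[1] = -ln(0.751) = 0.2863
L[2] = -ln(1-0.186) = -ln(0.814) = 0.2058
mean = (1.3903 + 0.2863 + 0.2058)/3 = 0.6275

0.6275


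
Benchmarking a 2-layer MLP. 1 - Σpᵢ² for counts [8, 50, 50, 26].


Probabilities: [8/134, 50/134, 50/134, 26/134] ≈ [0.0597, 0.3731, 0.3731, 0.194]
Σpᵢ² = (64 + 2500 + 2500 + 676)/134² = 5740/17956
Gini = 1 - Σpᵢ² = 1 - 5740/17956 = 0.6803

0.6803


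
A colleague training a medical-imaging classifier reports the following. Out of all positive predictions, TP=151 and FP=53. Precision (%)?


Precision = TP/(TP+FP)
= 151/(151+53)
= 151/204 = 74.02%

74.02%


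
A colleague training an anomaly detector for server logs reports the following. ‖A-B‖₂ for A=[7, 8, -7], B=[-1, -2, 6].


d = √((7+ 1)² + (8+ 2)² + (-7-6)²)
  = √(64 + 100 + 169)
  = √333 = 18.2483

18.2483


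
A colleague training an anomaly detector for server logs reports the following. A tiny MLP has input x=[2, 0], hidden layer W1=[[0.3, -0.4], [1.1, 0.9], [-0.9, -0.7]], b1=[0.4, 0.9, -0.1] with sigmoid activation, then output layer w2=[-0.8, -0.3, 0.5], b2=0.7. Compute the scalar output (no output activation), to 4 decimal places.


z1[0] = (0.3)·(2) + (-0.4)·(0) + 0.4 = 1.0
z1[1] = (1.1)·(2) + (0.9)·(0) + 0.9 = 3.1
z1[2] = (-0.9)·(2) + (-0.7)·(0) - 0.1 = -1.9
h = sigmoid(z1) = [0.7311, 0.9569, 0.1301]
output = (-0.8)·(0.7311) + (-0.3)·(0.9569) + (0.5)·(0.1301) + 0.7 = -0.1069

-0.1069


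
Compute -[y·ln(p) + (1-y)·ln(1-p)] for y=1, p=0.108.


BCE = -[y·ln(p) + (1-y)·ln(1-p)]
= -1·ln(0.108) - 0
= -ln(0.108) = 2.2256

2.2256


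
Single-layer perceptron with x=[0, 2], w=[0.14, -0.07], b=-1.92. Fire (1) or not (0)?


z = (0)·(0.14) + (2)·(-0.07) - 1.92
  = -2.06
step(z) = 0 (z<0)

0


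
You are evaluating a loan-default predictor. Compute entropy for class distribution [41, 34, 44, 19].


Probabilities: [41/138, 34/138, 44/138, 19/138] ≈ [0.2971, 0.2464, 0.3188, 0.1377]
H = -((41/138)·log₂(41/138) + (34/138)·log₂(34/138) + (44/138)·log₂(44/138) + (19/138)·log₂(19/138))
  = 1.9378 bits

1.9378 bits


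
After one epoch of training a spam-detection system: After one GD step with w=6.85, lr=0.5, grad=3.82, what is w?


w_new = w - α·∇
= 6.85 - 0.5·3.82
= 6.85 - 1.91
= 4.94

4.94


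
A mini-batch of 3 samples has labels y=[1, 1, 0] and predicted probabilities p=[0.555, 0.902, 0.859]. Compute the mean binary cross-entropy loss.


L[0] = -ln(0.555) = 0.5888
L[1] = -ln(0.902) = 0.1031
L[2] = -ln(1-0.859) = -ln(0.141) = 1.959
mean = (0.5888 + 0.1031 + 1.959)/3 = 0.8836

0.8836


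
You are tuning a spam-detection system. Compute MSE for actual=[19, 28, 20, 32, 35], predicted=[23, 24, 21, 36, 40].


Squared errors: (19-23)²=16, (28-24)²=16, (20-21)²=1, (32-36)²=16, (35-40)²=25
Sum = 74
MSE = 74/5 = 74/5

74/5


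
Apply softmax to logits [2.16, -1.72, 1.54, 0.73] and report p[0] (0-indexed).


Exponentials: e^2.16=8.6711, e^-1.72=0.1791, e^1.54=4.6646, e^0.73=2.0751
Sum = 15.5899
Softmax = [0.5562, 0.0115, 0.2992, 0.1331]
p[0] = 8.6711/15.5899 = 0.5562

0.5562


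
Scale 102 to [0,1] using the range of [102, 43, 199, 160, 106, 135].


min=43, max=199
(102-43)/(199-43) = 59/156 = 0.3782

0.3782


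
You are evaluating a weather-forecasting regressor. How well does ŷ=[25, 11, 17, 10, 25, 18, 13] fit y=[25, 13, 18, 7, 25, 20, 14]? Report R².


ȳ = 17.4286
SS_res = Σ(y-ŷ)² = 19
SS_tot = Σ(y-ȳ)² = 261.71
R² = 1 - SS_res/SS_tot = 1 - 0.0726 = 0.9274

0.9274


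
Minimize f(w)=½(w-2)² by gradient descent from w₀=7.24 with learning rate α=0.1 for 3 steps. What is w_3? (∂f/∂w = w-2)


step 1: grad = 7.24-2 = 5.24; w = 7.24 - 0.1·(5.24) = 6.716
step 2: grad = 6.716-2 = 4.716; w = 6.716 - 0.1·(4.716) = 6.2444
step 3: grad = 6.2444-2 = 4.2444; w = 6.2444 - 0.1·(4.2444) = 5.81996

5.81996


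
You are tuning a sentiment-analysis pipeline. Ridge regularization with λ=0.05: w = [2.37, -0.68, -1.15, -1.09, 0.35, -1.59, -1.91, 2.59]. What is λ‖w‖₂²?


‖w‖₂² = (2.37)² + (-0.68)² + (-1.15)² + (-1.09)² + (0.35)² + (-1.59)² + (-1.91)² + (2.59)²
     = 5.6169 + 0.4624 + 1.3225 + 1.1881 + 0.1225 + 2.5281 + 3.6481 + 6.7081
     = 21.5967
λ·‖w‖₂² = 0.05·21.5967 = 1.079835

1.079835


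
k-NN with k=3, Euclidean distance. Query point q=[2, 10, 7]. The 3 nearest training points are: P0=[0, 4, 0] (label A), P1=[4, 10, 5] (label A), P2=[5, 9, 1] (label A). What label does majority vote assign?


d(q,P0) = 9.434  (label A)
d(q,P1) = 2.8284  (label A)
d(q,P2) = 6.7823  (label A)
Votes: A=3, B=0
Majority → A

A


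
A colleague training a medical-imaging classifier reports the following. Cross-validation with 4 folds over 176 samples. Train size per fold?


Fold size = 176/4 = 44
Training per fold = 176 - 44 = 132

132


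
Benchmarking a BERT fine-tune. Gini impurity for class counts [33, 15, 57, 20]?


Probabilities: [33/125, 15/125, 57/125, 20/125] ≈ [0.264, 0.12, 0.456, 0.16]
Σpᵢ² = (1089 + 225 + 3249 + 400)/125² = 4963/15625
Gini = 1 - Σpᵢ² = 1 - 4963/15625 = 0.6824

0.6824


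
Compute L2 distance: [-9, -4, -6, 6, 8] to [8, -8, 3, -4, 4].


d = √((-9-8)² + (-4+ 8)² + (-6-3)² + (6+ 4)² + (8-4)²)
  = √(289 + 16 + 81 + 100 + 16)
  = √502 = 22.4054

22.4054


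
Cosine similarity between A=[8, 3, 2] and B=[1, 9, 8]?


A·B = 8·1 + 3·9 + 2·8 = 51
‖A‖ = √77 = 8.775, ‖B‖ = √146 = 12.083
cos = 51/(√77·√146) = 51/√11242 = 0.481

0.481


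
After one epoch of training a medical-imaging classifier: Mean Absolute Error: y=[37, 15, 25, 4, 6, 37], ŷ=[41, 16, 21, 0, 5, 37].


Absolute errors: |37-41|=4, |15-16|=1, |25-21|=4, |4-0|=4, |6-5|=1, |37-37|=0
Sum = 14
MAE = 14/6 = 7/3

7/3


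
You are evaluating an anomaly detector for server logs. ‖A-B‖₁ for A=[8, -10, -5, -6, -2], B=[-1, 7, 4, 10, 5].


d = |8+ 1| + |-10-7| + |-5-4| + |-6-10| + |-2-5|
  = 9 + 17 + 9 + 16 + 7
  = 58

58


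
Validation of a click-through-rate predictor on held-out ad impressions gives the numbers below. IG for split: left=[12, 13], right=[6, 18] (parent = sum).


Parent = [18, 31], H_parent = 0.9486
H_left = 0.9988 (n=25), H_right = 0.8113 (n=24)
H_children = (25/49)·0.9988 + (24/49)·0.8113 = 0.907
IG = 0.9486 - 0.907 = 0.0416

0.0416


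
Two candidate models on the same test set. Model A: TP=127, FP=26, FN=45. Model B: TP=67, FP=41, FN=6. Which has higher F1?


Model A: P=127/153=0.8301, R=127/172=0.7384, F1=2PR/(P+R)=2TP/(2TP+FP+FN)=254/325=0.7815
Model B: P=67/108=0.6204, R=67/73=0.9178, F1=2PR/(P+R)=2TP/(2TP+FP+FN)=134/181=0.7403
0.7815 > 0.7403 → Model A

Model A


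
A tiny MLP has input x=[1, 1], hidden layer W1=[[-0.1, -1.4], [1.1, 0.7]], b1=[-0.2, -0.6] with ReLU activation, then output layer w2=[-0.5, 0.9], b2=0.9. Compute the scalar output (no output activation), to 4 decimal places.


z1[0] = (-0.1)·(1) + (-1.4)·(1) - 0.2 = -1.7
z1[1] = (1.1)·(1) + (0.7)·(1) - 0.6 = 1.2
h = ReLU(z1) = [0.0, 1.2]
output = (-0.5)·(0.0) + (0.9)·(1.2) + 0.9 = 1.98

1.98


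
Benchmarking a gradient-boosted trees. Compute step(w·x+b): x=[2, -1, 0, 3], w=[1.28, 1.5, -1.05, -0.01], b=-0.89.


z = (2)·(1.28) + (-1)·(1.5) + (0)·(-1.05) + (3)·(-0.01) - 0.89
  = 0.14
step(z) = 1 (z≥0)

1


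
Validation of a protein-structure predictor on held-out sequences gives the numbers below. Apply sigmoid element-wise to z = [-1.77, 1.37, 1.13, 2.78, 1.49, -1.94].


σ(-1.77) = 1/(1+e^1.77) = 0.1455
σ(1.37) = 1/(1+e^-1.37) = 0.7974
σ(1.13) = 1/(1+e^-1.13) = 0.7558
σ(2.78) = 1/(1+e^-2.78) = 0.9416
σ(1.49) = 1/(1+e^-1.49) = 0.8161
σ(-1.94) = 1/(1+e^1.94) = 0.1256
result = [0.1455, 0.7974, 0.7558, 0.9416, 0.8161, 0.1256]

[0.1455, 0.7974, 0.7558, 0.9416, 0.8161, 0.1256]


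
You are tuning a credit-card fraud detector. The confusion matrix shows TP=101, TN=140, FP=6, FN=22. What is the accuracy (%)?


Accuracy = (TP+TN)/(TP+TN+FP+FN)
= (101+140)/(269)
= 241/269 = 89.59%

89.59%


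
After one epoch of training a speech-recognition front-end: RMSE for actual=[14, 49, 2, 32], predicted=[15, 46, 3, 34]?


MSE = 15/4 = 3.75
RMSE = √(15/4) = 1.9365

1.9365


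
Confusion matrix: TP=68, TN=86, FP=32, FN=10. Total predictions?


Total = TP + TN + FP + FN
= 68 + 86 + 32 + 10
= 196
(Predicted positive: 100, predicted negative: 96)

196


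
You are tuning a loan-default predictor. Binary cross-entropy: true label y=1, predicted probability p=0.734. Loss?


BCE = -[y·ln(p) + (1-y)·ln(1-p)]
= -1·ln(0.734) - 0
= -ln(0.734) = 0.3092

0.3092


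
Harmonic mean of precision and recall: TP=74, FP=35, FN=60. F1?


Precision = 74/109 = 0.6789
Recall = 74/134 = 0.5522
F1 = 2·P·R/(P+R) = 2·TP/(2·TP+FP+FN) = 148/(148+35+60) = 148/243 = 0.6091

0.6091


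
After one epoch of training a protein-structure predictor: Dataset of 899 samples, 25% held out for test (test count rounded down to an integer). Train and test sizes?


Test = ⌊899·25/100⌋ = 224
Train = 899 - 224 = 675

Train: 675, Test: 224


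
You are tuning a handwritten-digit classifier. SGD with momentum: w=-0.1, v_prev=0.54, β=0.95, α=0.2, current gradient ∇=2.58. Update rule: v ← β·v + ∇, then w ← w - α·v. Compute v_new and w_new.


v_new = 0.95·0.54 + 2.58 = 0.513 + 2.58 = 3.093
w_new = -0.1 - 0.2·3.093 = -0.1 - 0.6186 = -0.7186

v_new=3.093, w_new=-0.7186


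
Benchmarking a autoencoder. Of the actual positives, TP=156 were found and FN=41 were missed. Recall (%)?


Recall = TP/(TP+FN)
= 156/(156+41)
= 156/197 = 79.19%

79.19%


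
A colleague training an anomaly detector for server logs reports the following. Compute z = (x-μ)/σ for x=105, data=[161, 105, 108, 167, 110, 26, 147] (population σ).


μ = 117.7143, σ = 44.5412
z = (105 - 117.7143)/44.5412 = -0.2855

-0.2855


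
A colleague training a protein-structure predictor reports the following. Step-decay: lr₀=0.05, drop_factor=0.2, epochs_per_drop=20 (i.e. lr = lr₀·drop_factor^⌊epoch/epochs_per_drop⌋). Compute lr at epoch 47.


n_drops = ⌊47/20⌋ = 2
lr = 0.05·0.2^2 = 0.05·0.04 = 0.002

0.002


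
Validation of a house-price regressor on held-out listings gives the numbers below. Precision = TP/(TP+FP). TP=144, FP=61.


Precision = TP/(TP+FP)
= 144/(144+61)
= 144/205 = 70.24%

70.24%


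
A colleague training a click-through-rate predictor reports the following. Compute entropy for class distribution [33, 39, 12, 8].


Probabilities: [33/92, 39/92, 12/92, 8/92] ≈ [0.3587, 0.4239, 0.1304, 0.087]
H = -((33/92)·log₂(33/92) + (39/92)·log₂(39/92) + (12/92)·log₂(12/92) + (8/92)·log₂(8/92))
  = 1.7451 bits

1.7451 bits


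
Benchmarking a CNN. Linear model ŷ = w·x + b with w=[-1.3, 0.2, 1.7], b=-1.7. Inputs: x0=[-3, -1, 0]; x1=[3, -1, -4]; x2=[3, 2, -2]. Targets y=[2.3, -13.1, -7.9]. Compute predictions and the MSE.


ŷ0 = (-1.3)·(-3) + (0.2)·(-1) + (1.7)·(0) - 1.7 = 2.0
ŷ1 = (-1.3)·(3) + (0.2)·(-1) + (1.7)·(-4) - 1.7 = -12.6
ŷ2 = (-1.3)·(3) + (0.2)·(2) + (1.7)·(-2) - 1.7 = -8.6
errors² = [0.09, 0.25, 0.49]
MSE = 0.8300/3 = 0.2767

0.2767


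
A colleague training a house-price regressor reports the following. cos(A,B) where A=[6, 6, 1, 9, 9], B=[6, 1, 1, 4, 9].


A·B = 6·6 + 6·1 + 1·1 + 9·4 + 9·9 = 160
‖A‖ = √235 = 15.3297, ‖B‖ = √135 = 11.619
cos = 160/(√235·√135) = 160/√31725 = 0.8983

0.8983


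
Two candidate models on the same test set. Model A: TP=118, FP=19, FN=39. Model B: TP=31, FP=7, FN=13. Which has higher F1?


Model A: P=118/137=0.8613, R=118/157=0.7516, F1=2PR/(P+R)=2TP/(2TP+FP+FN)=236/294=0.8027
Model B: P=31/38=0.8158, R=31/44=0.7045, F1=2PR/(P+R)=2TP/(2TP+FP+FN)=62/82=0.7561
0.8027 > 0.7561 → Model A

Model A


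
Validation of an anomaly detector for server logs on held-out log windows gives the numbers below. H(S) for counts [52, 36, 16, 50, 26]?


Probabilities: [52/180, 36/180, 16/180, 50/180, 26/180] ≈ [0.2889, 0.2, 0.0889, 0.2778, 0.1444]
H = -((52/180)·log₂(52/180) + (36/180)·log₂(36/180) + (16/180)·log₂(16/180) + (50/180)·log₂(50/180) + (26/180)·log₂(26/180))
  = 2.2088 bits

2.2088 bits


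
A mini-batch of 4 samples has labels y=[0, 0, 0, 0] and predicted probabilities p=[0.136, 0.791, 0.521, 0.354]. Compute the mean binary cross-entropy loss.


L[0] = -ln(1-0.136) = -ln(0.864) = 0.1462
L[1] = -ln(1-0.791) = -ln(0.209) = 1.5654
L[2] = -ln(1-0.521) = -ln(0.479) = 0.7361
L[3] = -ln(1-0.354) = -ln(0.646) = 0.437
mean = (0.1462 + 1.5654 + 0.7361 + 0.437)/4 = 0.7212

0.7212


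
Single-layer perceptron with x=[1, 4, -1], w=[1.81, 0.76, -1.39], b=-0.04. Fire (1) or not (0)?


z = (1)·(1.81) + (4)·(0.76) + (-1)·(-1.39) - 0.04
  = 6.2
step(z) = 1 (z≥0)

1


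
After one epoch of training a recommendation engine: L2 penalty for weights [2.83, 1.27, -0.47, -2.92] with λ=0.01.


‖w‖₂² = (2.83)² + (1.27)² + (-0.47)² + (-2.92)²
     = 8.0089 + 1.6129 + 0.2209 + 8.5264
     = 18.3691
λ·‖w‖₂² = 0.01·18.3691 = 0.183691

0.183691


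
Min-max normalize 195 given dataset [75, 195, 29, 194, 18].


min=18, max=195
(195-18)/(195-18) = 177/177 = 1.0

1.0


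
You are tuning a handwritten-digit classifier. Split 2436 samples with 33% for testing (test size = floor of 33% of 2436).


Test = ⌊2436·33/100⌋ = 803
Train = 2436 - 803 = 1633

Train: 1633, Test: 803


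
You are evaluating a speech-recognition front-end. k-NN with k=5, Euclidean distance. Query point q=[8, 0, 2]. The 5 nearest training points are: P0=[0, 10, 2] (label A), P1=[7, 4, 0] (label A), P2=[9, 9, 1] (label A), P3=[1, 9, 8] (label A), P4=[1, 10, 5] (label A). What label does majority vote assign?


d(q,P0) = 12.8062  (label A)
d(q,P1) = 4.5826  (label A)
d(q,P2) = 9.1104  (label A)
d(q,P3) = 12.8841  (label A)
d(q,P4) = 12.5698  (label A)
Votes: A=5, B=0
Majority → A

A


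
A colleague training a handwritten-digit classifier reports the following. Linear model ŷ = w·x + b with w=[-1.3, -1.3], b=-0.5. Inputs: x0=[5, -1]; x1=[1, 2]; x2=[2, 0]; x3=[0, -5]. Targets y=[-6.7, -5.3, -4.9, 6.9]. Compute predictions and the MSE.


ŷ0 = (-1.3)·(5) + (-1.3)·(-1) - 0.5 = -5.7
ŷ1 = (-1.3)·(1) + (-1.3)·(2) - 0.5 = -4.4
ŷ2 = (-1.3)·(2) + (-1.3)·(0) - 0.5 = -3.1
ŷ3 = (-1.3)·(0) + (-1.3)·(-5) - 0.5 = 6.0
errors² = [1.0, 0.81, 3.24, 0.81]
MSE = 5.8600/4 = 1.465

1.465


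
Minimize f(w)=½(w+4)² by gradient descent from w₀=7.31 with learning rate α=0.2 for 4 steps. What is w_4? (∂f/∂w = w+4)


step 1: grad = 7.31+4 = 11.31; w = 7.31 - 0.2·(11.31) = 5.048
step 2: grad = 5.048+4 = 9.048; w = 5.048 - 0.2·(9.048) = 3.2384
step 3: grad = 3.2384+4 = 7.2384; w = 3.2384 - 0.2·(7.2384) = 1.79072
step 4: grad = 1.79072+4 = 5.79072; w = 1.79072 - 0.2·(5.79072) = 0.632576

0.632576


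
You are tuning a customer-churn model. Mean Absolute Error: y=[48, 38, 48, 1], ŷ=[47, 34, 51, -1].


Absolute errors: |48-47|=1, |38-34|=4, |48-51|=3, |1+ 1|=2
Sum = 10
MAE = 10/4 = 5/2

5/2


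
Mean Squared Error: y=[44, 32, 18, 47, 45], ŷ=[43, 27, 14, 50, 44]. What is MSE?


Squared errors: (44-43)²=1, (32-27)²=25, (18-14)²=16, (47-50)²=9, (45-44)²=1
Sum = 52
MSE = 52/5 = 52/5

52/5


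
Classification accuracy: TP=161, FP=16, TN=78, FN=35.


Accuracy = (TP+TN)/(TP+TN+FP+FN)
= (161+78)/(290)
= 239/290 = 82.41%

82.41%


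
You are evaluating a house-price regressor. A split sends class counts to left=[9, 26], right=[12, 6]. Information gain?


Parent = [21, 32], H_parent = 0.9687
H_left = 0.8224 (n=35), H_right = 0.9183 (n=18)
H_children = (35/53)·0.8224 + (18/53)·0.9183 = 0.855
IG = 0.9687 - 0.855 = 0.1137

0.1137


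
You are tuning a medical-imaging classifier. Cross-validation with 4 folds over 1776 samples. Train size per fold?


Fold size = 1776/4 = 444
Training per fold = 1776 - 444 = 1332

1332


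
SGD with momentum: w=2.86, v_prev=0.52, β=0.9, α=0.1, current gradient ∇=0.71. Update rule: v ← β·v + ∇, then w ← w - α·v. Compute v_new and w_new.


v_new = 0.9·0.52 + 0.71 = 0.468 + 0.71 = 1.178
w_new = 2.86 - 0.1·1.178 = 2.86 - 0.1178 = 2.7422

v_new=1.178, w_new=2.7422


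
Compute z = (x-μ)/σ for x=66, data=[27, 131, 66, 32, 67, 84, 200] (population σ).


μ = 86.7143, σ = 56.2893
z = (66 - 86.7143)/56.2893 = -0.368

-0.368


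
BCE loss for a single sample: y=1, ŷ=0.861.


BCE = -[y·ln(p) + (1-y)·ln(1-p)]
= -1·ln(0.861) - 0
= -ln(0.861) = 0.1497

0.1497


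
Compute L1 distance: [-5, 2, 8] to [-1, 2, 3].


d = |-5+ 1| + |2-2| + |8-3|
  = 4 + 0 + 5
  = 9

9


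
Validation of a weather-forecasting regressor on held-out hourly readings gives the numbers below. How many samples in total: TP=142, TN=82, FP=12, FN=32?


Total = TP + TN + FP + FN
= 142 + 82 + 12 + 32
= 268
(Predicted positive: 154, predicted negative: 114)

268


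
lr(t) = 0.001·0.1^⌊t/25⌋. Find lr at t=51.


n_drops = ⌊51/25⌋ = 2
lr = 0.001·0.1^2 = 0.001·0.01 = 0.00001

0.00001


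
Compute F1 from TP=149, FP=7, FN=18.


Precision = 149/156 = 0.9551
Recall = 149/167 = 0.8922
F1 = 2·P·R/(P+R) = 2·TP/(2·TP+FP+FN) = 298/(298+7+18) = 298/323 = 0.9226

0.9226


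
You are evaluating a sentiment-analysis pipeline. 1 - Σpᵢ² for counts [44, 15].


Probabilities: [44/59, 15/59] ≈ [0.7458, 0.2542]
Σpᵢ² = (1936 + 225)/59² = 2161/3481
Gini = 1 - Σpᵢ² = 1 - 2161/3481 = 0.3792

0.3792


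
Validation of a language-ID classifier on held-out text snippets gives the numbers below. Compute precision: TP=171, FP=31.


Precision = TP/(TP+FP)
= 171/(171+31)
= 171/202 = 84.65%

84.65%


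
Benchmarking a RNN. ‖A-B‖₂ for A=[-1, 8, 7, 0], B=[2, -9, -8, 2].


d = √((-1-2)² + (8+ 9)² + (7+ 8)² + (0-2)²)
  = √(9 + 289 + 225 + 4)
  = √527 = 22.9565

22.9565


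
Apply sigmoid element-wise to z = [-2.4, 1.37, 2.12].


σ(-2.4) = 1/(1+e^2.4) = 0.0832
σ(1.37) = 1/(1+e^-1.37) = 0.7974
σ(2.12) = 1/(1+e^-2.12) = 0.8928
result = [0.0832, 0.7974, 0.8928]

[0.0832, 0.7974, 0.8928]


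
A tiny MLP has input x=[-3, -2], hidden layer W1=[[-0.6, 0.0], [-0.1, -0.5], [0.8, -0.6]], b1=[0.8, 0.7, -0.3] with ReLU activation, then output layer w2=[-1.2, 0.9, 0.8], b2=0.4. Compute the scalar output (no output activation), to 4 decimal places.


z1[0] = (-0.6)·(-3) + (0.0)·(-2) + 0.8 = 2.6
z1[1] = (-0.1)·(-3) + (-0.5)·(-2) + 0.7 = 2.0
z1[2] = (0.8)·(-3) + (-0.6)·(-2) - 0.3 = -1.5
h = ReLU(z1) = [2.6, 2.0, 0.0]
output = (-1.2)·(2.6) + (0.9)·(2.0) + (0.8)·(0.0) + 0.4 = -0.92

-0.92


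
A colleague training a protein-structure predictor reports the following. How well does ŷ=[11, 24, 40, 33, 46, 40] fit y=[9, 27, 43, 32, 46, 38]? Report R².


ȳ = 32.5
SS_res = Σ(y-ŷ)² = 27
SS_tot = Σ(y-ȳ)² = 905.5
R² = 1 - SS_res/SS_tot = 1 - 0.0298 = 0.9702

0.9702


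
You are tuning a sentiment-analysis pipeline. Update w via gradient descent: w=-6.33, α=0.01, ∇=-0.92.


w_new = w - α·∇
= -6.33 - 0.01·-0.92
= -6.33 + 0.0092
= -6.3208

-6.3208


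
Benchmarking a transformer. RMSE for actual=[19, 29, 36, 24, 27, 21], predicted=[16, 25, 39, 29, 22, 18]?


MSE = 93/6 = 15.5
RMSE = √(93/6) = 3.937

3.937


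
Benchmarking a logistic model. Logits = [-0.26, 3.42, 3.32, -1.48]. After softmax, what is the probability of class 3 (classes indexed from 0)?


Exponentials: e^-0.26=0.7711, e^3.42=30.5694, e^3.32=27.6604, e^-1.48=0.2276
Sum = 59.2285
Softmax = [0.013, 0.5161, 0.467, 0.0038]
p[3] = 0.2276/59.2285 = 0.0038

0.0038


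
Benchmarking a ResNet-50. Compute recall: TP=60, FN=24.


Recall = TP/(TP+FN)
= 60/(60+24)
= 60/84 = 71.43%

71.43%


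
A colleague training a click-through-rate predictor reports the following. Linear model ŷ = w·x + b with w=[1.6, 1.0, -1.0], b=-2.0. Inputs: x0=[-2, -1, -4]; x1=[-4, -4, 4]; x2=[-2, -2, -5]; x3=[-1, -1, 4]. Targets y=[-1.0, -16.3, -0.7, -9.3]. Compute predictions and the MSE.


ŷ0 = (1.6)·(-2) + (1.0)·(-1) + (-1.0)·(-4) - 2.0 = -2.2
ŷ1 = (1.6)·(-4) + (1.0)·(-4) + (-1.0)·(4) - 2.0 = -16.4
ŷ2 = (1.6)·(-2) + (1.0)·(-2) + (-1.0)·(-5) - 2.0 = -2.2
ŷ3 = (1.6)·(-1) + (1.0)·(-1) + (-1.0)·(4) - 2.0 = -8.6
errors² = [1.44, 0.01, 2.25, 0.49]
MSE = 4.1900/4 = 1.0475

1.0475


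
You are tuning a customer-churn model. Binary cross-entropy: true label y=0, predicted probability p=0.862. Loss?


BCE = -[y·ln(p) + (1-y)·ln(1-p)]
= -0 - 1·ln(1-0.862)
= -ln(0.138) = 1.9805

1.9805


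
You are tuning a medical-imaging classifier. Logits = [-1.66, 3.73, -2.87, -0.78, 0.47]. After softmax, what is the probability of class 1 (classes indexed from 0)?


Exponentials: e^-1.66=0.1901, e^3.73=41.6791, e^-2.87=0.0567, e^-0.78=0.4584, e^0.47=1.6
Sum = 43.9843
Softmax = [0.0043, 0.9476, 0.0013, 0.0104, 0.0364]
p[1] = 41.6791/43.9843 = 0.9476

0.9476


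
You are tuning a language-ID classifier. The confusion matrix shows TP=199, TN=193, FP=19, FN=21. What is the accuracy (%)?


Accuracy = (TP+TN)/(TP+TN+FP+FN)
= (199+193)/(432)
= 392/432 = 90.74%

90.74%


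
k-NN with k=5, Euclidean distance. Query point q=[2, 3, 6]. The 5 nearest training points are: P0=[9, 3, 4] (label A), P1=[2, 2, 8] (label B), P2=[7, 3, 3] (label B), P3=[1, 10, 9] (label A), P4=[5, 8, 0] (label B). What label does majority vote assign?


d(q,P0) = 7.2801  (label A)
d(q,P1) = 2.2361  (label B)
d(q,P2) = 5.831  (label B)
d(q,P3) = 7.6811  (label A)
d(q,P4) = 8.3666  (label B)
Votes: A=2, B=3
Majority → B

B


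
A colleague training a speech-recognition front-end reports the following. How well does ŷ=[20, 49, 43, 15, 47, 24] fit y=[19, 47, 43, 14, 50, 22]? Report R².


ȳ = 32.5
SS_res = Σ(y-ŷ)² = 19
SS_tot = Σ(y-ȳ)² = 1261.5
R² = 1 - SS_res/SS_tot = 1 - 0.0151 = 0.9849

0.9849


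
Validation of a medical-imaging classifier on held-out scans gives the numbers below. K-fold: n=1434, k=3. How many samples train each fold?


Fold size = 1434/3 = 478
Training per fold = 1434 - 478 = 956

956


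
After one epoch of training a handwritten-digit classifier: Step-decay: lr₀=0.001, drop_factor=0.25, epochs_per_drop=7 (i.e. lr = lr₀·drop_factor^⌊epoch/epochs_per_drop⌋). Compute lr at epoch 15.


n_drops = ⌊15/7⌋ = 2
lr = 0.001·0.25^2 = 0.001·0.0625 = 0.0000625

0.0000625


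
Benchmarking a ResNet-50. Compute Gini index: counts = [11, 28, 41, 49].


Probabilities: [11/129, 28/129, 41/129, 49/129] ≈ [0.0853, 0.2171, 0.3178, 0.3798]
Σpᵢ² = (121 + 784 + 1681 + 2401)/129² = 4987/16641
Gini = 1 - Σpᵢ² = 1 - 4987/16641 = 0.7003

0.7003


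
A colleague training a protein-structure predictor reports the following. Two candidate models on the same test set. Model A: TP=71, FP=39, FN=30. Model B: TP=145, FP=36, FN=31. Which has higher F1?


Model A: P=71/110=0.6455, R=71/101=0.703, F1=2PR/(P+R)=2TP/(2TP+FP+FN)=142/211=0.673
Model B: P=145/181=0.8011, R=145/176=0.8239, F1=2PR/(P+R)=2TP/(2TP+FP+FN)=290/357=0.8123
0.673 < 0.8123 → Model B

Model B


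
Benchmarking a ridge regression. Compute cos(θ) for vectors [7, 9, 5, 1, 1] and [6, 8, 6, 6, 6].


A·B = 7·6 + 9·8 + 5·6 + 1·6 + 1·6 = 156
‖A‖ = √157 = 12.53, ‖B‖ = √208 = 14.4222
cos = 156/(√157·√208) = 156/√32656 = 0.8633

0.8633


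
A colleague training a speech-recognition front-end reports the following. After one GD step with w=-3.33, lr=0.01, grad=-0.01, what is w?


w_new = w - α·∇
= -3.33 - 0.01·-0.01
= -3.33 + 0.0001
= -3.3299

-3.3299


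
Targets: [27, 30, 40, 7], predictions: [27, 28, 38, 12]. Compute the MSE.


Squared errors: (27-27)²=0, (30-28)²=4, (40-38)²=4, (7-12)²=25
Sum = 33
MSE = 33/4 = 33/4

33/4


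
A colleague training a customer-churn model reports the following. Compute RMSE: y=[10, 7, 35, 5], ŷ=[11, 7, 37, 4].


MSE = 6/4 = 1.5
RMSE = √(6/4) = 1.2247

1.2247


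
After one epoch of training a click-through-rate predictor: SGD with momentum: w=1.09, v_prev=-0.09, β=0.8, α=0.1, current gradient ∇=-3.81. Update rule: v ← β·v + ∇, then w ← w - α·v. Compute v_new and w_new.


v_new = 0.8·-0.09 - 3.81 = -0.072 - 3.81 = -3.882
w_new = 1.09 - 0.1·-3.882 = 1.09 + 0.3882 = 1.4782

v_new=-3.882, w_new=1.4782


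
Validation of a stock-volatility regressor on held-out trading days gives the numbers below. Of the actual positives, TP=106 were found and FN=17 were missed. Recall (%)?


Recall = TP/(TP+FN)
= 106/(106+17)
= 106/123 = 86.18%

86.18%


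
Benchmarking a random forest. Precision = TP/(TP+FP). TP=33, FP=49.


Precision = TP/(TP+FP)
= 33/(33+49)
= 33/82 = 40.24%

40.24%


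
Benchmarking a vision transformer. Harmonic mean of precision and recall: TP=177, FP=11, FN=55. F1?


Precision = 177/188 = 0.9415
Recall = 177/232 = 0.7629
F1 = 2·P·R/(P+R) = 2·TP/(2·TP+FP+FN) = 354/(354+11+55) = 354/420 = 0.8429

0.8429


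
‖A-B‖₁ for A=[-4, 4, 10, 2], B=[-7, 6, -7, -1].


d = |-4+ 7| + |4-6| + |10+ 7| + |2+ 1|
  = 3 + 2 + 17 + 3
  = 25

25


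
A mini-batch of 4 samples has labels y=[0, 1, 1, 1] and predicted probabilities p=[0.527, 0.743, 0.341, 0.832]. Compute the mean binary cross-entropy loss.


L[0] = -ln(1-0.527) = -ln(0.473) = 0.7487
L[1] = -ln(0.743) = 0.2971
L[2] = -ln(0.341) = 1.0759
L[3] = -ln(0.832) = 0.1839
mean = (0.7487 + 0.2971 + 1.0759 + 0.1839)/4 = 0.5764

0.5764


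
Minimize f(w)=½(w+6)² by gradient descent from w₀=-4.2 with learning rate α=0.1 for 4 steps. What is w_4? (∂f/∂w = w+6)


step 1: grad = -4.2+6 = 1.8; w = -4.2 - 0.1·(1.8) = -4.38
step 2: grad = -4.38+6 = 1.62; w = -4.38 - 0.1·(1.62) = -4.542
step 3: grad = -4.542+6 = 1.458; w = -4.542 - 0.1·(1.458) = -4.6878
step 4: grad = -4.6878+6 = 1.3122; w = -4.6878 - 0.1·(1.3122) = -4.81902

-4.81902


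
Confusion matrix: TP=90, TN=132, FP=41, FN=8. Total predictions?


Total = TP + TN + FP + FN
= 90 + 132 + 41 + 8
= 271
(Predicted positive: 131, predicted negative: 140)

271


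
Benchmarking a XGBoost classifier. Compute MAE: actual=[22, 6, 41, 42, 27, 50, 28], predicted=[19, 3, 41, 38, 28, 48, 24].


Absolute errors: |22-19|=3, |6-3|=3, |41-41|=0, |42-38|=4, |27-28|=1, |50-48|=2, |28-24|=4
Sum = 17
MAE = 17/7 = 17/7

17/7


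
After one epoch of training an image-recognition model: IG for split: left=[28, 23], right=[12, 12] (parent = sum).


Parent = [40, 35], H_parent = 0.9968
H_left = 0.9931 (n=51), H_right = 1 (n=24)
H_children = (51/75)·0.9931 + (24/75)·1 = 0.9953
IG = 0.9968 - 0.9953 = 0.0015

0.0015


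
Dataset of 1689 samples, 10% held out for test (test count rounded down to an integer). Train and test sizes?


Test = ⌊1689·10/100⌋ = 168
Train = 1689 - 168 = 1521

Train: 1521, Test: 168


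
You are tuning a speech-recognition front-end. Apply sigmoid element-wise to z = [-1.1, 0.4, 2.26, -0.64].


σ(-1.1) = 1/(1+e^1.1) = 0.2497
σ(0.4) = 1/(1+e^-0.4) = 0.5987
σ(2.26) = 1/(1+e^-2.26) = 0.9055
σ(-0.64) = 1/(1+e^0.64) = 0.3452
result = [0.2497, 0.5987, 0.9055, 0.3452]

[0.2497, 0.5987, 0.9055, 0.3452]


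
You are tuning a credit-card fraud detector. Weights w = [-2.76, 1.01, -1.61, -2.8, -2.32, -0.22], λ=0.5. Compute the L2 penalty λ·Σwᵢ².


‖w‖₂² = (-2.76)² + (1.01)² + (-1.61)² + (-2.8)² + (-2.32)² + (-0.22)²
     = 7.6176 + 1.0201 + 2.5921 + 7.84 + 5.3824 + 0.0484
     = 24.5006
λ·‖w‖₂² = 0.5·24.5006 = 12.2503

12.2503


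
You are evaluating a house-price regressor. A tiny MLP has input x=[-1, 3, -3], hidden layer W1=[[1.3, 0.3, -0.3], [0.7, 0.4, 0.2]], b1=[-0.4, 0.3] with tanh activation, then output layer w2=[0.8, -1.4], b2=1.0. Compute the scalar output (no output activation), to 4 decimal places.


z1[0] = (1.3)·(-1) + (0.3)·(3) + (-0.3)·(-3) - 0.4 = 0.1
z1[1] = (0.7)·(-1) + (0.4)·(3) + (0.2)·(-3) + 0.3 = 0.2
h = tanh(z1) = [0.0997, 0.1974]
output = (0.8)·(0.0997) + (-1.4)·(0.1974) + 1.0 = 0.8034

0.8034


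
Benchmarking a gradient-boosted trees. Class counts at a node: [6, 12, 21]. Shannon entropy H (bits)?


Probabilities: [6/39, 12/39, 21/39] ≈ [0.1538, 0.3077, 0.5385]
H = -((6/39)·log₂(6/39) + (12/39)·log₂(12/39) + (21/39)·log₂(21/39))
  = 1.4196 bits

1.4196 bits


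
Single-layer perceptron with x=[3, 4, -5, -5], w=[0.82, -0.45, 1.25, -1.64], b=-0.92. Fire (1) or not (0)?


z = (3)·(0.82) + (4)·(-0.45) + (-5)·(1.25) + (-5)·(-1.64) - 0.92
  = 1.69
step(z) = 1 (z≥0)

1


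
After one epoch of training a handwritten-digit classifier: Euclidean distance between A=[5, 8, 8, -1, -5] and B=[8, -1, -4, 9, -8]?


d = √((5-8)² + (8+ 1)² + (8+ 4)² + (-1-9)² + (-5+ 8)²)
  = √(9 + 81 + 144 + 100 + 9)
  = √343 = 18.5203

18.5203


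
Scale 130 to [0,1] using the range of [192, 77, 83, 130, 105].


min=77, max=192
(130-77)/(192-77) = 53/115 = 0.4609

0.4609


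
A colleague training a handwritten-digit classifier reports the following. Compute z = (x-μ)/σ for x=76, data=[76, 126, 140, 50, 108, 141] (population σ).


μ = 106.8333, σ = 33.7067
z = (76 - 106.8333)/33.7067 = -0.9148

-0.9148


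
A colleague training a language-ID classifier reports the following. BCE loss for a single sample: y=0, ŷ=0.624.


BCE = -[y·ln(p) + (1-y)·ln(1-p)]
= -0 - 1·ln(1-0.624)
= -ln(0.376) = 0.9782

0.9782


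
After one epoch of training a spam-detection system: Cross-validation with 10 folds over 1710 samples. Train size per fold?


Fold size = 1710/10 = 171
Training per fold = 1710 - 171 = 1539

1539
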